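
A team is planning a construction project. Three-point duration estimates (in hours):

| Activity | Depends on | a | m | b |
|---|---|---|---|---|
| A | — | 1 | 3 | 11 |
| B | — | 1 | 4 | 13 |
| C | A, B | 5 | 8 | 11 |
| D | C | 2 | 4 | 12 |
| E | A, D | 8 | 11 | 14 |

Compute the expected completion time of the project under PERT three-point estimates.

te_A = (1 + 4·3 + 11)/6 = 24/6 = 4
te_B = (1 + 4·4 + 13)/6 = 30/6 = 5
te_C = (5 + 4·8 + 11)/6 = 48/6 = 8
te_D = (2 + 4·4 + 12)/6 = 30/6 = 5
te_E = (8 + 4·11 + 14)/6 = 66/6 = 11

Forward pass:
ES_A = 0; EF_A = 4
ES_B = 0; EF_B = 5
ES_C = max(EF_A=4, EF_B=5) = 5; EF_C = 5+8 = 13
ES_D = 13; EF_D = 13+5 = 18
ES_E = max(EF_A=4, EF_D=18) = 18; EF_E = 18+11 = 29
Expected project duration μ = 29 hours. Critical path: B → C → D → E.

29 hours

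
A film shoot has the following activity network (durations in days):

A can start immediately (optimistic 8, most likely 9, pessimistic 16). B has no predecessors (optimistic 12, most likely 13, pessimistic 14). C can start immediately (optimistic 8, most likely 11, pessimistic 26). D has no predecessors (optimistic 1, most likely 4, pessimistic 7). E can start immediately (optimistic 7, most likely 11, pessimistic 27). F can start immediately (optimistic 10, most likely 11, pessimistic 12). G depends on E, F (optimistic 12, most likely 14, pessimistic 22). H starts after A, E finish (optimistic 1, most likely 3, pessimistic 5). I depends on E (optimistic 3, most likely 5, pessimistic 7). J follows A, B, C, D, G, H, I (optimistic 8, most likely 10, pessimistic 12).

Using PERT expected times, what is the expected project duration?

38 days

te_A = (8 + 4·9 + 16)/6 = 60/6 = 10
te_B = (12 + 4·13 + 14)/6 = 78/6 = 13
te_C = (8 + 4·11 + 26)/6 = 78/6 = 13
te_D = (1 + 4·4 + 7)/6 = 24/6 = 4
te_E = (7 + 4·11 + 27)/6 = 78/6 = 13
te_F = (10 + 4·11 + 12)/6 = 66/6 = 11
te_G = (12 + 4·14 + 22)/6 = 90/6 = 15
te_H = (1 + 4·3 + 5)/6 = 18/6 = 3
te_I = (3 + 4·5 + 7)/6 = 30/6 = 5
te_J = (8 + 4·10 + 12)/6 = 60/6 = 10

Forward pass:
ES_A = 0; EF_A = 10
ES_B = 0; EF_B = 13
ES_C = 0; EF_C = 13
ES_D = 0; EF_D = 4
ES_E = 0; EF_E = 13
ES_F = 0; EF_F = 11
ES_G = max(EF_E=13, EF_F=11) = 13; EF_G = 13+15 = 28
ES_H = max(EF_A=10, EF_E=13) = 13; EF_H = 13+3 = 16
ES_I = 13; EF_I = 13+5 = 18
ES_J = max(EF_A=10, EF_B=13, EF_C=13, EF_D=4, EF_G=28, EF_H=16, EF_I=18) = 28; EF_J = 28+10 = 38
Expected project duration μ = 38 days. Critical path: E → G → J.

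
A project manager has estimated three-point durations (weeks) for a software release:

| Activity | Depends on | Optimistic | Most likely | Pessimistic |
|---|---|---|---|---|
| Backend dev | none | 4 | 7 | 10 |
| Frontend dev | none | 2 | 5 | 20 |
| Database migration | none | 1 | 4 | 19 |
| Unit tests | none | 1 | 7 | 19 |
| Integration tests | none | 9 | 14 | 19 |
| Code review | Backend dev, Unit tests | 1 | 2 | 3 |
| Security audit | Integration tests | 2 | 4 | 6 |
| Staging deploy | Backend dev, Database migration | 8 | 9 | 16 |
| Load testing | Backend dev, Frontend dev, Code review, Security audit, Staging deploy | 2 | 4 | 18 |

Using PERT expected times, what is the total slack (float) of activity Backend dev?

te_Backend dev = (4 + 4·7 + 10)/6 = 42/6 = 7
te_Frontend dev = (2 + 4·5 + 20)/6 = 42/6 = 7
te_Database migration = (1 + 4·4 + 19)/6 = 36/6 = 6
te_Unit tests = (1 + 4·7 + 19)/6 = 48/6 = 8
te_Integration tests = (9 + 4·14 + 19)/6 = 84/6 = 14
te_Code review = (1 + 4·2 + 3)/6 = 12/6 = 2
te_Security audit = (2 + 4·4 + 6)/6 = 24/6 = 4
te_Staging deploy = (8 + 4·9 + 16)/6 = 60/6 = 10
te_Load testing = (2 + 4·4 + 18)/6 = 36/6 = 6

Forward pass:
ES_Backend dev = 0; EF_Backend dev = 7
ES_Frontend dev = 0; EF_Frontend dev = 7
ES_Database migration = 0; EF_Database migration = 6
ES_Unit tests = 0; EF_Unit tests = 8
ES_Integration tests = 0; EF_Integration tests = 14
ES_Code review = max(EF_Backend dev=7, EF_Unit tests=8) = 8; EF_Code review = 8+2 = 10
ES_Security audit = 14; EF_Security audit = 14+4 = 18
ES_Staging deploy = max(EF_Backend dev=7, EF_Database migration=6) = 7; EF_Staging deploy = 7+10 = 17
ES_Load testing = max(EF_Backend dev=7, EF_Frontend dev=7, EF_Code review=10, EF_Security audit=18, EF_Staging deploy=17) = 18; EF_Load testing = 18+6 = 24
Expected project duration μ = 24 weeks. Critical path: Integration tests → Security audit → Load testing.

Backward pass:
LF_Load testing = 24; LS_Load testing = 24−6 = 18
LF_Staging deploy = LS_Load testing = 18; LS_Staging deploy = 18−10 = 8
LF_Security audit = LS_Load testing = 18; LS_Security audit = 18−4 = 14
LF_Code review = LS_Load testing = 18; LS_Code review = 18−2 = 16
LF_Integration tests = LS_Security audit = 14; LS_Integration tests = 14−14 = 0
LF_Unit tests = LS_Code review = 16; LS_Unit tests = 16−8 = 8
LF_Database migration = LS_Staging deploy = 8; LS_Database migration = 8−6 = 2
LF_Frontend dev = LS_Load testing = 18; LS_Frontend dev = 18−7 = 11
LF_Backend dev = min(LS_Code review=16, LS_Staging deploy=8, LS_Load testing=18) = 8; LS_Backend dev = 8−7 = 1
Slack_Backend dev = LS_Backend dev − ES_Backend dev = 1 − 0 = 1

1 weeks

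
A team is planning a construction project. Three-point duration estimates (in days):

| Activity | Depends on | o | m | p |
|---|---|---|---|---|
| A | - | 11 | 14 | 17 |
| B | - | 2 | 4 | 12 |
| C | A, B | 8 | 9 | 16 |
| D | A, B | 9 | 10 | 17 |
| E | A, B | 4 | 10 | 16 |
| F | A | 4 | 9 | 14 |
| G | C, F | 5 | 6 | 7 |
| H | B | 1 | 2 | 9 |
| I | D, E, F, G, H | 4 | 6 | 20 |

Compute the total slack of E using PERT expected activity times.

6 days

te_A = (11 + 4·14 + 17)/6 = 84/6 = 14
te_B = (2 + 4·4 + 12)/6 = 30/6 = 5
te_C = (8 + 4·9 + 16)/6 = 60/6 = 10
te_D = (9 + 4·10 + 17)/6 = 66/6 = 11
te_E = (4 + 4·10 + 16)/6 = 60/6 = 10
te_F = (4 + 4·9 + 14)/6 = 54/6 = 9
te_G = (5 + 4·6 + 7)/6 = 36/6 = 6
te_H = (1 + 4·2 + 9)/6 = 18/6 = 3
te_I = (4 + 4·6 + 20)/6 = 48/6 = 8

Forward pass:
ES_A = 0; EF_A = 14
ES_B = 0; EF_B = 5
ES_C = max(EF_A=14, EF_B=5) = 14; EF_C = 14+10 = 24
ES_D = max(EF_A=14, EF_B=5) = 14; EF_D = 14+11 = 25
ES_E = max(EF_A=14, EF_B=5) = 14; EF_E = 14+10 = 24
ES_F = 14; EF_F = 14+9 = 23
ES_G = max(EF_C=24, EF_F=23) = 24; EF_G = 24+6 = 30
ES_H = 5; EF_H = 5+3 = 8
ES_I = max(EF_D=25, EF_E=24, EF_F=23, EF_G=30, EF_H=8) = 30; EF_I = 30+8 = 38
Expected project duration μ = 38 days. Critical path: A → C → G → I.

Backward pass:
LF_I = 38; LS_I = 38−8 = 30
LF_H = LS_I = 30; LS_H = 30−3 = 27
LF_G = LS_I = 30; LS_G = 30−6 = 24
LF_F = min(LS_G=24, LS_I=30) = 24; LS_F = 24−9 = 15
LF_E = LS_I = 30; LS_E = 30−10 = 20
LF_D = LS_I = 30; LS_D = 30−11 = 19
LF_C = LS_G = 24; LS_C = 24−10 = 14
LF_B = min(LS_C=14, LS_D=19, LS_E=20, LS_H=27) = 14; LS_B = 14−5 = 9
LF_A = min(LS_C=14, LS_D=19, LS_E=20, LS_F=15) = 14; LS_A = 14−14 = 0
Slack_E = LS_E − ES_E = 20 − 14 = 6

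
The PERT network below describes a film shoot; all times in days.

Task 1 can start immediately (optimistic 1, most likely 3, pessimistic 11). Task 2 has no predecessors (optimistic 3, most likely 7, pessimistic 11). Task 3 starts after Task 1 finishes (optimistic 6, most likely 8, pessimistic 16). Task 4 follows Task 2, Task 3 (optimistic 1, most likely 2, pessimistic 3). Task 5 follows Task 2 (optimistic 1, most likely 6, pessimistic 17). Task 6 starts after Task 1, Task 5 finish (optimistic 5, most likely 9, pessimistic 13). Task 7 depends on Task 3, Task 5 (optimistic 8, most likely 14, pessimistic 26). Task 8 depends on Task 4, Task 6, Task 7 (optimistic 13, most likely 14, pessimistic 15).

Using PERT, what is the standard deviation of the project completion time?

4.24 days

te_Task 1 = (1 + 4·3 + 11)/6 = 24/6 = 4; σ²_Task 1 = ((11−1)/6)² = 2.778
te_Task 2 = (3 + 4·7 + 11)/6 = 42/6 = 7; σ²_Task 2 = ((11−3)/6)² = 1.778
te_Task 3 = (6 + 4·8 + 16)/6 = 54/6 = 9; σ²_Task 3 = ((16−6)/6)² = 2.778
te_Task 4 = (1 + 4·2 + 3)/6 = 12/6 = 2; σ²_Task 4 = ((3−1)/6)² = 0.111
te_Task 5 = (1 + 4·6 + 17)/6 = 42/6 = 7; σ²_Task 5 = ((17−1)/6)² = 7.111
te_Task 6 = (5 + 4·9 + 13)/6 = 54/6 = 9; σ²_Task 6 = ((13−5)/6)² = 1.778
te_Task 7 = (8 + 4·14 + 26)/6 = 90/6 = 15; σ²_Task 7 = ((26−8)/6)² = 9.000
te_Task 8 = (13 + 4·14 + 15)/6 = 84/6 = 14; σ²_Task 8 = ((15−13)/6)² = 0.111

Forward pass:
ES_Task 1 = 0; EF_Task 1 = 4
ES_Task 2 = 0; EF_Task 2 = 7
ES_Task 3 = 4; EF_Task 3 = 4+9 = 13
ES_Task 4 = max(EF_Task 2=7, EF_Task 3=13) = 13; EF_Task 4 = 13+2 = 15
ES_Task 5 = 7; EF_Task 5 = 7+7 = 14
ES_Task 6 = max(EF_Task 1=4, EF_Task 5=14) = 14; EF_Task 6 = 14+9 = 23
ES_Task 7 = max(EF_Task 3=13, EF_Task 5=14) = 14; EF_Task 7 = 14+15 = 29
ES_Task 8 = max(EF_Task 4=15, EF_Task 6=23, EF_Task 7=29) = 29; EF_Task 8 = 29+14 = 43
Expected project duration μ = 43 days. Critical path: Task 2 → Task 5 → Task 7 → Task 8.

Variance along critical path = 1.778 + 7.111 + 9.000 + 0.111 = 18.000
σ = √18.000 = 4.243 days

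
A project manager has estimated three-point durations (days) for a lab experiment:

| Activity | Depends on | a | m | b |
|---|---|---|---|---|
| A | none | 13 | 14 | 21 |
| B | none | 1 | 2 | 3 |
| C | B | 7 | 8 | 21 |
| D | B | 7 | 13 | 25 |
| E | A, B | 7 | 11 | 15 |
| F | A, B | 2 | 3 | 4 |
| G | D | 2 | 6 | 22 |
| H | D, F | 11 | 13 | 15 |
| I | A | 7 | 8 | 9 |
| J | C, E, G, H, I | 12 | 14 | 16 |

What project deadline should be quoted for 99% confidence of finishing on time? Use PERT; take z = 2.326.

48.9 days

te_A = (13 + 4·14 + 21)/6 = 90/6 = 15; σ²_A = ((21−13)/6)² = 1.778
te_B = (1 + 4·2 + 3)/6 = 12/6 = 2; σ²_B = ((3−1)/6)² = 0.111
te_C = (7 + 4·8 + 21)/6 = 60/6 = 10; σ²_C = ((21−7)/6)² = 5.444
te_D = (7 + 4·13 + 25)/6 = 84/6 = 14; σ²_D = ((25−7)/6)² = 9.000
te_E = (7 + 4·11 + 15)/6 = 66/6 = 11; σ²_E = ((15−7)/6)² = 1.778
te_F = (2 + 4·3 + 4)/6 = 18/6 = 3; σ²_F = ((4−2)/6)² = 0.111
te_G = (2 + 4·6 + 22)/6 = 48/6 = 8; σ²_G = ((22−2)/6)² = 11.111
te_H = (11 + 4·13 + 15)/6 = 78/6 = 13; σ²_H = ((15−11)/6)² = 0.444
te_I = (7 + 4·8 + 9)/6 = 48/6 = 8; σ²_I = ((9−7)/6)² = 0.111
te_J = (12 + 4·14 + 16)/6 = 84/6 = 14; σ²_J = ((16−12)/6)² = 0.444

Forward pass:
ES_A = 0; EF_A = 15
ES_B = 0; EF_B = 2
ES_C = 2; EF_C = 2+10 = 12
ES_D = 2; EF_D = 2+14 = 16
ES_E = max(EF_A=15, EF_B=2) = 15; EF_E = 15+11 = 26
ES_F = max(EF_A=15, EF_B=2) = 15; EF_F = 15+3 = 18
ES_G = 16; EF_G = 16+8 = 24
ES_H = max(EF_D=16, EF_F=18) = 18; EF_H = 18+13 = 31
ES_I = 15; EF_I = 15+8 = 23
ES_J = max(EF_C=12, EF_E=26, EF_G=24, EF_H=31, EF_I=23) = 31; EF_J = 31+14 = 45
Expected project duration μ = 45 days. Critical path: A → F → H → J.

Variance along critical path = 1.778 + 0.111 + 0.444 + 0.444 = 2.778; σ = 1.667 days.
D = μ + z·σ = 45 + 2.326·1.667 = 48.9 days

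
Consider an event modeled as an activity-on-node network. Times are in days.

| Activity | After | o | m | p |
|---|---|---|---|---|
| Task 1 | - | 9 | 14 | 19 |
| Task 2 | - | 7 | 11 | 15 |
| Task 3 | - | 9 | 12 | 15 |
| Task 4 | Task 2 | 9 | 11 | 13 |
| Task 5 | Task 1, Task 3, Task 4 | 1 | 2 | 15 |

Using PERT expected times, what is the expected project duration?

te_Task 1 = (9 + 4·14 + 19)/6 = 84/6 = 14
te_Task 2 = (7 + 4·11 + 15)/6 = 66/6 = 11
te_Task 3 = (9 + 4·12 + 15)/6 = 72/6 = 12
te_Task 4 = (9 + 4·11 + 13)/6 = 66/6 = 11
te_Task 5 = (1 + 4·2 + 15)/6 = 24/6 = 4

Forward pass:
ES_Task 1 = 0; EF_Task 1 = 14
ES_Task 2 = 0; EF_Task 2 = 11
ES_Task 3 = 0; EF_Task 3 = 12
ES_Task 4 = 11; EF_Task 4 = 11+11 = 22
ES_Task 5 = max(EF_Task 1=14, EF_Task 3=12, EF_Task 4=22) = 22; EF_Task 5 = 22+4 = 26
Expected project duration μ = 26 days. Critical path: Task 2 → Task 4 → Task 5.

26 days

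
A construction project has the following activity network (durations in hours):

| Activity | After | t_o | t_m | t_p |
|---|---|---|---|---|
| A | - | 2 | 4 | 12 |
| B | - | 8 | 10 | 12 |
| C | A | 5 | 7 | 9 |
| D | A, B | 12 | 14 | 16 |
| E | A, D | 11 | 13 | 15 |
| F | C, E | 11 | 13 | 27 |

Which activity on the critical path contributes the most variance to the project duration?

F

te_A = (2 + 4·4 + 12)/6 = 30/6 = 5; σ²_A = ((12−2)/6)² = 2.778
te_B = (8 + 4·10 + 12)/6 = 60/6 = 10; σ²_B = ((12−8)/6)² = 0.444
te_C = (5 + 4·7 + 9)/6 = 42/6 = 7; σ²_C = ((9−5)/6)² = 0.444
te_D = (12 + 4·14 + 16)/6 = 84/6 = 14; σ²_D = ((16−12)/6)² = 0.444
te_E = (11 + 4·13 + 15)/6 = 78/6 = 13; σ²_E = ((15−11)/6)² = 0.444
te_F = (11 + 4·13 + 27)/6 = 90/6 = 15; σ²_F = ((27−11)/6)² = 7.111

Forward pass:
ES_A = 0; EF_A = 5
ES_B = 0; EF_B = 10
ES_C = 5; EF_C = 5+7 = 12
ES_D = max(EF_A=5, EF_B=10) = 10; EF_D = 10+14 = 24
ES_E = max(EF_A=5, EF_D=24) = 24; EF_E = 24+13 = 37
ES_F = max(EF_C=12, EF_E=37) = 37; EF_F = 37+15 = 52
Expected project duration μ = 52 hours. Critical path: B → D → E → F.

Variances on critical path: σ²_B=0.444, σ²_D=0.444, σ²_E=0.444, σ²_F=7.111.
Largest is σ²_F = 7.111.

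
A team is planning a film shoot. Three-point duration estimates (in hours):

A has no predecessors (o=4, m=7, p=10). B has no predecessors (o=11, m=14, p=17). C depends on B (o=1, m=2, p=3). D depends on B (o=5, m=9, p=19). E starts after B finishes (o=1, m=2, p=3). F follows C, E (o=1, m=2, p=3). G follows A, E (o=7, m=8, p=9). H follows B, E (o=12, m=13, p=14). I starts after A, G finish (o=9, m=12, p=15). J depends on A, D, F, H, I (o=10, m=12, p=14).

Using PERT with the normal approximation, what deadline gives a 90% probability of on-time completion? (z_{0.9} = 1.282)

te_A = (4 + 4·7 + 10)/6 = 42/6 = 7; σ²_A = ((10−4)/6)² = 1.000
te_B = (11 + 4·14 + 17)/6 = 84/6 = 14; σ²_B = ((17−11)/6)² = 1.000
te_C = (1 + 4·2 + 3)/6 = 12/6 = 2; σ²_C = ((3−1)/6)² = 0.111
te_D = (5 + 4·9 + 19)/6 = 60/6 = 10; σ²_D = ((19−5)/6)² = 5.444
te_E = (1 + 4·2 + 3)/6 = 12/6 = 2; σ²_E = ((3−1)/6)² = 0.111
te_F = (1 + 4·2 + 3)/6 = 12/6 = 2; σ²_F = ((3−1)/6)² = 0.111
te_G = (7 + 4·8 + 9)/6 = 48/6 = 8; σ²_G = ((9−7)/6)² = 0.111
te_H = (12 + 4·13 + 14)/6 = 78/6 = 13; σ²_H = ((14−12)/6)² = 0.111
te_I = (9 + 4·12 + 15)/6 = 72/6 = 12; σ²_I = ((15−9)/6)² = 1.000
te_J = (10 + 4·12 + 14)/6 = 72/6 = 12; σ²_J = ((14−10)/6)² = 0.444

Forward pass:
ES_A = 0; EF_A = 7
ES_B = 0; EF_B = 14
ES_C = 14; EF_C = 14+2 = 16
ES_D = 14; EF_D = 14+10 = 24
ES_E = 14; EF_E = 14+2 = 16
ES_F = max(EF_C=16, EF_E=16) = 16; EF_F = 16+2 = 18
ES_G = max(EF_A=7, EF_E=16) = 16; EF_G = 16+8 = 24
ES_H = max(EF_B=14, EF_E=16) = 16; EF_H = 16+13 = 29
ES_I = max(EF_A=7, EF_G=24) = 24; EF_I = 24+12 = 36
ES_J = max(EF_A=7, EF_D=24, EF_F=18, EF_H=29, EF_I=36) = 36; EF_J = 36+12 = 48
Expected project duration μ = 48 hours. Critical path: B → E → G → I → J.

Variance along critical path = 1.000 + 0.111 + 0.111 + 1.000 + 0.444 = 2.667; σ = 1.633 hours.
D = μ + z·σ = 48 + 1.282·1.633 = 50.1 hours

50.1 hours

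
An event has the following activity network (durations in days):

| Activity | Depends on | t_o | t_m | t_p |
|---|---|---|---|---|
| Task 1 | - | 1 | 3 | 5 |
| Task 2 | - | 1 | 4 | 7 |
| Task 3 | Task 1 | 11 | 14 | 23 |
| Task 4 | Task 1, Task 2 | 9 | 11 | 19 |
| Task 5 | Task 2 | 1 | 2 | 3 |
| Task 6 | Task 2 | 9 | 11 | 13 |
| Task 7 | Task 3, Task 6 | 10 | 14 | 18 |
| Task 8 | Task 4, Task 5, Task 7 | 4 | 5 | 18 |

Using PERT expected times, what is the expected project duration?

te_Task 1 = (1 + 4·3 + 5)/6 = 18/6 = 3
te_Task 2 = (1 + 4·4 + 7)/6 = 24/6 = 4
te_Task 3 = (11 + 4·14 + 23)/6 = 90/6 = 15
te_Task 4 = (9 + 4·11 + 19)/6 = 72/6 = 12
te_Task 5 = (1 + 4·2 + 3)/6 = 12/6 = 2
te_Task 6 = (9 + 4·11 + 13)/6 = 66/6 = 11
te_Task 7 = (10 + 4·14 + 18)/6 = 84/6 = 14
te_Task 8 = (4 + 4·5 + 18)/6 = 42/6 = 7

Forward pass:
ES_Task 1 = 0; EF_Task 1 = 3
ES_Task 2 = 0; EF_Task 2 = 4
ES_Task 3 = 3; EF_Task 3 = 3+15 = 18
ES_Task 4 = max(EF_Task 1=3, EF_Task 2=4) = 4; EF_Task 4 = 4+12 = 16
ES_Task 5 = 4; EF_Task 5 = 4+2 = 6
ES_Task 6 = 4; EF_Task 6 = 4+11 = 15
ES_Task 7 = max(EF_Task 3=18, EF_Task 6=15) = 18; EF_Task 7 = 18+14 = 32
ES_Task 8 = max(EF_Task 4=16, EF_Task 5=6, EF_Task 7=32) = 32; EF_Task 8 = 32+7 = 39
Expected project duration μ = 39 days. Critical path: Task 1 → Task 3 → Task 7 → Task 8.

39 days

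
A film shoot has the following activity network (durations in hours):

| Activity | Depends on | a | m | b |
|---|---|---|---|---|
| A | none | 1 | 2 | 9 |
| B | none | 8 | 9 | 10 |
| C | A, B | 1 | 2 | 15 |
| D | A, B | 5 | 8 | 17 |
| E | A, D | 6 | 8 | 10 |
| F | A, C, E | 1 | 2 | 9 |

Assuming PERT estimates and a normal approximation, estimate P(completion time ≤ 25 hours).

te_A = (1 + 4·2 + 9)/6 = 18/6 = 3; σ²_A = ((9−1)/6)² = 1.778
te_B = (8 + 4·9 + 10)/6 = 54/6 = 9; σ²_B = ((10−8)/6)² = 0.111
te_C = (1 + 4·2 + 15)/6 = 24/6 = 4; σ²_C = ((15−1)/6)² = 5.444
te_D = (5 + 4·8 + 17)/6 = 54/6 = 9; σ²_D = ((17−5)/6)² = 4.000
te_E = (6 + 4·8 + 10)/6 = 48/6 = 8; σ²_E = ((10−6)/6)² = 0.444
te_F = (1 + 4·2 + 9)/6 = 18/6 = 3; σ²_F = ((9−1)/6)² = 1.778

Forward pass:
ES_A = 0; EF_A = 3
ES_B = 0; EF_B = 9
ES_C = max(EF_A=3, EF_B=9) = 9; EF_C = 9+4 = 13
ES_D = max(EF_A=3, EF_B=9) = 9; EF_D = 9+9 = 18
ES_E = max(EF_A=3, EF_D=18) = 18; EF_E = 18+8 = 26
ES_F = max(EF_A=3, EF_C=13, EF_E=26) = 26; EF_F = 26+3 = 29
Expected project duration μ = 29 hours. Critical path: B → D → E → F.

Variance along critical path = 0.111 + 4.000 + 0.444 + 1.778 = 6.333; σ = √6.333 = 2.517 hours.
Z = (25 − 29) / 2.517 = -1.589
P(T ≤ 25) = Φ(-1.589) ≈ 0.056

0.056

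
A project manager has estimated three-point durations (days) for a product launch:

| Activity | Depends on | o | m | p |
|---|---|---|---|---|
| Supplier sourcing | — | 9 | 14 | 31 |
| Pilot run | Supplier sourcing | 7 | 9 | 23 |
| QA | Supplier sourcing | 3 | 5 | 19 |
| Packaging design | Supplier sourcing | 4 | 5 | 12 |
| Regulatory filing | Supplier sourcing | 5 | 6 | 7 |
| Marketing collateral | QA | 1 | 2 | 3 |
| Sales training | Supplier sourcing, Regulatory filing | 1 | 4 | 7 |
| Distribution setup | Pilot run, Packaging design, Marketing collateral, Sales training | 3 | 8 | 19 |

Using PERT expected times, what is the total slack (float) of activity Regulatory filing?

te_Supplier sourcing = (9 + 4·14 + 31)/6 = 96/6 = 16
te_Pilot run = (7 + 4·9 + 23)/6 = 66/6 = 11
te_QA = (3 + 4·5 + 19)/6 = 42/6 = 7
te_Packaging design = (4 + 4·5 + 12)/6 = 36/6 = 6
te_Regulatory filing = (5 + 4·6 + 7)/6 = 36/6 = 6
te_Marketing collateral = (1 + 4·2 + 3)/6 = 12/6 = 2
te_Sales training = (1 + 4·4 + 7)/6 = 24/6 = 4
te_Distribution setup = (3 + 4·8 + 19)/6 = 54/6 = 9

Forward pass:
ES_Supplier sourcing = 0; EF_Supplier sourcing = 16
ES_Pilot run = 16; EF_Pilot run = 16+11 = 27
ES_QA = 16; EF_QA = 16+7 = 23
ES_Packaging design = 16; EF_Packaging design = 16+6 = 22
ES_Regulatory filing = 16; EF_Regulatory filing = 16+6 = 22
ES_Marketing collateral = 23; EF_Marketing collateral = 23+2 = 25
ES_Sales training = max(EF_Supplier sourcing=16, EF_Regulatory filing=22) = 22; EF_Sales training = 22+4 = 26
ES_Distribution setup = max(EF_Pilot run=27, EF_Packaging design=22, EF_Marketing collateral=25, EF_Sales training=26) = 27; EF_Distribution setup = 27+9 = 36
Expected project duration μ = 36 days. Critical path: Supplier sourcing → Pilot run → Distribution setup.

Backward pass:
LF_Distribution setup = 36; LS_Distribution setup = 36−9 = 27
LF_Sales training = LS_Distribution setup = 27; LS_Sales training = 27−4 = 23
LF_Marketing collateral = LS_Distribution setup = 27; LS_Marketing collateral = 27−2 = 25
LF_Regulatory filing = LS_Sales training = 23; LS_Regulatory filing = 23−6 = 17
LF_Packaging design = LS_Distribution setup = 27; LS_Packaging design = 27−6 = 21
LF_QA = LS_Marketing collateral = 25; LS_QA = 25−7 = 18
LF_Pilot run = LS_Distribution setup = 27; LS_Pilot run = 27−11 = 16
LF_Supplier sourcing = min(LS_Pilot run=16, LS_QA=18, LS_Packaging design=21, LS_Regulatory filing=17, LS_Sales training=23) = 16; LS_Supplier sourcing = 16−16 = 0
Slack_Regulatory filing = LS_Regulatory filing − ES_Regulatory filing = 17 − 16 = 1

1 days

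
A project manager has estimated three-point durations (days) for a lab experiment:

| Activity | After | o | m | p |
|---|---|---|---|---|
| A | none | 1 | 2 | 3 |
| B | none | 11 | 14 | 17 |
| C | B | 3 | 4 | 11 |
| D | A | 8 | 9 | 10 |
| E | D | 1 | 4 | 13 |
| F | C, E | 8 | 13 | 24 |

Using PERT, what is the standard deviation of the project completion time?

te_A = (1 + 4·2 + 3)/6 = 12/6 = 2; σ²_A = ((3−1)/6)² = 0.111
te_B = (11 + 4·14 + 17)/6 = 84/6 = 14; σ²_B = ((17−11)/6)² = 1.000
te_C = (3 + 4·4 + 11)/6 = 30/6 = 5; σ²_C = ((11−3)/6)² = 1.778
te_D = (8 + 4·9 + 10)/6 = 54/6 = 9; σ²_D = ((10−8)/6)² = 0.111
te_E = (1 + 4·4 + 13)/6 = 30/6 = 5; σ²_E = ((13−1)/6)² = 4.000
te_F = (8 + 4·13 + 24)/6 = 84/6 = 14; σ²_F = ((24−8)/6)² = 7.111

Forward pass:
ES_A = 0; EF_A = 2
ES_B = 0; EF_B = 14
ES_C = 14; EF_C = 14+5 = 19
ES_D = 2; EF_D = 2+9 = 11
ES_E = 11; EF_E = 11+5 = 16
ES_F = max(EF_C=19, EF_E=16) = 19; EF_F = 19+14 = 33
Expected project duration μ = 33 days. Critical path: B → C → F.

Variance along critical path = 1.000 + 1.778 + 7.111 = 9.889
σ = √9.889 = 3.145 days

3.14 days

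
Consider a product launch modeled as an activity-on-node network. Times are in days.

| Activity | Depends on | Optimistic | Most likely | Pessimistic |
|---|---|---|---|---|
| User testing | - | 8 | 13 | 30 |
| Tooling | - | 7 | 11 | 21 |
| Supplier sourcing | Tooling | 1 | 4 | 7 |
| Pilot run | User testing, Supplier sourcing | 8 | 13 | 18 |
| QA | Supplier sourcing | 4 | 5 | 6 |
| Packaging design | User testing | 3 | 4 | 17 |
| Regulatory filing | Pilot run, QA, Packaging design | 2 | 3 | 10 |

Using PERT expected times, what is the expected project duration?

33 days

te_User testing = (8 + 4·13 + 30)/6 = 90/6 = 15
te_Tooling = (7 + 4·11 + 21)/6 = 72/6 = 12
te_Supplier sourcing = (1 + 4·4 + 7)/6 = 24/6 = 4
te_Pilot run = (8 + 4·13 + 18)/6 = 78/6 = 13
te_QA = (4 + 4·5 + 6)/6 = 30/6 = 5
te_Packaging design = (3 + 4·4 + 17)/6 = 36/6 = 6
te_Regulatory filing = (2 + 4·3 + 10)/6 = 24/6 = 4

Forward pass:
ES_User testing = 0; EF_User testing = 15
ES_Tooling = 0; EF_Tooling = 12
ES_Supplier sourcing = 12; EF_Supplier sourcing = 12+4 = 16
ES_Pilot run = max(EF_User testing=15, EF_Supplier sourcing=16) = 16; EF_Pilot run = 16+13 = 29
ES_QA = 16; EF_QA = 16+5 = 21
ES_Packaging design = 15; EF_Packaging design = 15+6 = 21
ES_Regulatory filing = max(EF_Pilot run=29, EF_QA=21, EF_Packaging design=21) = 29; EF_Regulatory filing = 29+4 = 33
Expected project duration μ = 33 days. Critical path: Tooling → Supplier sourcing → Pilot run → Regulatory filing.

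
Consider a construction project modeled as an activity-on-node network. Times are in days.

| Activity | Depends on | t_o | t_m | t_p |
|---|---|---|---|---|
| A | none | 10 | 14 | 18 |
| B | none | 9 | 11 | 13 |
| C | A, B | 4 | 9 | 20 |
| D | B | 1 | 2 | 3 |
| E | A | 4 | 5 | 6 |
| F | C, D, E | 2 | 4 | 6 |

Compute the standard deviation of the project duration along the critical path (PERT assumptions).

3.06 days

te_A = (10 + 4·14 + 18)/6 = 84/6 = 14; σ²_A = ((18−10)/6)² = 1.778
te_B = (9 + 4·11 + 13)/6 = 66/6 = 11; σ²_B = ((13−9)/6)² = 0.444
te_C = (4 + 4·9 + 20)/6 = 60/6 = 10; σ²_C = ((20−4)/6)² = 7.111
te_D = (1 + 4·2 + 3)/6 = 12/6 = 2; σ²_D = ((3−1)/6)² = 0.111
te_E = (4 + 4·5 + 6)/6 = 30/6 = 5; σ²_E = ((6−4)/6)² = 0.111
te_F = (2 + 4·4 + 6)/6 = 24/6 = 4; σ²_F = ((6−2)/6)² = 0.444

Forward pass:
ES_A = 0; EF_A = 14
ES_B = 0; EF_B = 11
ES_C = max(EF_A=14, EF_B=11) = 14; EF_C = 14+10 = 24
ES_D = 11; EF_D = 11+2 = 13
ES_E = 14; EF_E = 14+5 = 19
ES_F = max(EF_C=24, EF_D=13, EF_E=19) = 24; EF_F = 24+4 = 28
Expected project duration μ = 28 days. Critical path: A → C → F.

Variance along critical path = 1.778 + 7.111 + 0.444 = 9.333
σ = √9.333 = 3.055 days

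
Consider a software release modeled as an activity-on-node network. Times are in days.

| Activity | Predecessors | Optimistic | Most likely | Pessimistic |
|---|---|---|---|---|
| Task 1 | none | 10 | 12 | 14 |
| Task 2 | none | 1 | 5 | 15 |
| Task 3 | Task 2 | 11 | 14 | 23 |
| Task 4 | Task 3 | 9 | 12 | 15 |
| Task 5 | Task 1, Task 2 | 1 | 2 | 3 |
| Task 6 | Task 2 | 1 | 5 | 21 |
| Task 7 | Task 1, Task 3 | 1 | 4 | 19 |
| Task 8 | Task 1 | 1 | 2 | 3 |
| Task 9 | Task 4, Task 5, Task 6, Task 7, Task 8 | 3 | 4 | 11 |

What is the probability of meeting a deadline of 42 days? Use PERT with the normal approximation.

0.874

te_Task 1 = (10 + 4·12 + 14)/6 = 72/6 = 12; σ²_Task 1 = ((14−10)/6)² = 0.444
te_Task 2 = (1 + 4·5 + 15)/6 = 36/6 = 6; σ²_Task 2 = ((15−1)/6)² = 5.444
te_Task 3 = (11 + 4·14 + 23)/6 = 90/6 = 15; σ²_Task 3 = ((23−11)/6)² = 4.000
te_Task 4 = (9 + 4·12 + 15)/6 = 72/6 = 12; σ²_Task 4 = ((15−9)/6)² = 1.000
te_Task 5 = (1 + 4·2 + 3)/6 = 12/6 = 2; σ²_Task 5 = ((3−1)/6)² = 0.111
te_Task 6 = (1 + 4·5 + 21)/6 = 42/6 = 7; σ²_Task 6 = ((21−1)/6)² = 11.111
te_Task 7 = (1 + 4·4 + 19)/6 = 36/6 = 6; σ²_Task 7 = ((19−1)/6)² = 9.000
te_Task 8 = (1 + 4·2 + 3)/6 = 12/6 = 2; σ²_Task 8 = ((3−1)/6)² = 0.111
te_Task 9 = (3 + 4·4 + 11)/6 = 30/6 = 5; σ²_Task 9 = ((11−3)/6)² = 1.778

Forward pass:
ES_Task 1 = 0; EF_Task 1 = 12
ES_Task 2 = 0; EF_Task 2 = 6
ES_Task 3 = 6; EF_Task 3 = 6+15 = 21
ES_Task 4 = 21; EF_Task 4 = 21+12 = 33
ES_Task 5 = max(EF_Task 1=12, EF_Task 2=6) = 12; EF_Task 5 = 12+2 = 14
ES_Task 6 = 6; EF_Task 6 = 6+7 = 13
ES_Task 7 = max(EF_Task 1=12, EF_Task 3=21) = 21; EF_Task 7 = 21+6 = 27
ES_Task 8 = 12; EF_Task 8 = 12+2 = 14
ES_Task 9 = max(EF_Task 4=33, EF_Task 5=14, EF_Task 6=13, EF_Task 7=27, EF_Task 8=14) = 33; EF_Task 9 = 33+5 = 38
Expected project duration μ = 38 days. Critical path: Task 2 → Task 3 → Task 4 → Task 9.

Variance along critical path = 5.444 + 4.000 + 1.000 + 1.778 = 12.222; σ = √12.222 = 3.496 days.
Z = (42 − 38) / 3.496 = 1.144
P(T ≤ 42) = Φ(1.144) ≈ 0.874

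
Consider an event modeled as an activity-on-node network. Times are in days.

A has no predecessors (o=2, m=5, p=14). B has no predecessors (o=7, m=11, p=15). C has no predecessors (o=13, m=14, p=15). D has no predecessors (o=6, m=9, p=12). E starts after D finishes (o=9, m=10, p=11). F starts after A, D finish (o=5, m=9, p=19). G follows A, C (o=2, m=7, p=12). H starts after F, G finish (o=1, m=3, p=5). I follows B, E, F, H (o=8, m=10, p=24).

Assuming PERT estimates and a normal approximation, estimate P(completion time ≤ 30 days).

0.032

te_A = (2 + 4·5 + 14)/6 = 36/6 = 6; σ²_A = ((14−2)/6)² = 4.000
te_B = (7 + 4·11 + 15)/6 = 66/6 = 11; σ²_B = ((15−7)/6)² = 1.778
te_C = (13 + 4·14 + 15)/6 = 84/6 = 14; σ²_C = ((15−13)/6)² = 0.111
te_D = (6 + 4·9 + 12)/6 = 54/6 = 9; σ²_D = ((12−6)/6)² = 1.000
te_E = (9 + 4·10 + 11)/6 = 60/6 = 10; σ²_E = ((11−9)/6)² = 0.111
te_F = (5 + 4·9 + 19)/6 = 60/6 = 10; σ²_F = ((19−5)/6)² = 5.444
te_G = (2 + 4·7 + 12)/6 = 42/6 = 7; σ²_G = ((12−2)/6)² = 2.778
te_H = (1 + 4·3 + 5)/6 = 18/6 = 3; σ²_H = ((5−1)/6)² = 0.444
te_I = (8 + 4·10 + 24)/6 = 72/6 = 12; σ²_I = ((24−8)/6)² = 7.111

Forward pass:
ES_A = 0; EF_A = 6
ES_B = 0; EF_B = 11
ES_C = 0; EF_C = 14
ES_D = 0; EF_D = 9
ES_E = 9; EF_E = 9+10 = 19
ES_F = max(EF_A=6, EF_D=9) = 9; EF_F = 9+10 = 19
ES_G = max(EF_A=6, EF_C=14) = 14; EF_G = 14+7 = 21
ES_H = max(EF_F=19, EF_G=21) = 21; EF_H = 21+3 = 24
ES_I = max(EF_B=11, EF_E=19, EF_F=19, EF_H=24) = 24; EF_I = 24+12 = 36
Expected project duration μ = 36 days. Critical path: C → G → H → I.

Variance along critical path = 0.111 + 2.778 + 0.444 + 7.111 = 10.444; σ = √10.444 = 3.232 days.
Z = (30 − 36) / 3.232 = -1.857
P(T ≤ 30) = Φ(-1.857) ≈ 0.032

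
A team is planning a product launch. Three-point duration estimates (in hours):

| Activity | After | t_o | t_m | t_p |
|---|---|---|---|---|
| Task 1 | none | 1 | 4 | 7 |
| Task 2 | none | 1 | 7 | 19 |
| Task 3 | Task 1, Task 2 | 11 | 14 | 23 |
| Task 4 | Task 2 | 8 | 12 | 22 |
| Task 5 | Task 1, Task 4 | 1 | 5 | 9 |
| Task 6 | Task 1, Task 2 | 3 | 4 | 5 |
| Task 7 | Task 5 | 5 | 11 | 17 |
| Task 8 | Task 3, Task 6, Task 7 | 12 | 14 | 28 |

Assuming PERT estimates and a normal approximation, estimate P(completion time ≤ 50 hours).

0.283

te_Task 1 = (1 + 4·4 + 7)/6 = 24/6 = 4; σ²_Task 1 = ((7−1)/6)² = 1.000
te_Task 2 = (1 + 4·7 + 19)/6 = 48/6 = 8; σ²_Task 2 = ((19−1)/6)² = 9.000
te_Task 3 = (11 + 4·14 + 23)/6 = 90/6 = 15; σ²_Task 3 = ((23−11)/6)² = 4.000
te_Task 4 = (8 + 4·12 + 22)/6 = 78/6 = 13; σ²_Task 4 = ((22−8)/6)² = 5.444
te_Task 5 = (1 + 4·5 + 9)/6 = 30/6 = 5; σ²_Task 5 = ((9−1)/6)² = 1.778
te_Task 6 = (3 + 4·4 + 5)/6 = 24/6 = 4; σ²_Task 6 = ((5−3)/6)² = 0.111
te_Task 7 = (5 + 4·11 + 17)/6 = 66/6 = 11; σ²_Task 7 = ((17−5)/6)² = 4.000
te_Task 8 = (12 + 4·14 + 28)/6 = 96/6 = 16; σ²_Task 8 = ((28−12)/6)² = 7.111

Forward pass:
ES_Task 1 = 0; EF_Task 1 = 4
ES_Task 2 = 0; EF_Task 2 = 8
ES_Task 3 = max(EF_Task 1=4, EF_Task 2=8) = 8; EF_Task 3 = 8+15 = 23
ES_Task 4 = 8; EF_Task 4 = 8+13 = 21
ES_Task 5 = max(EF_Task 1=4, EF_Task 4=21) = 21; EF_Task 5 = 21+5 = 26
ES_Task 6 = max(EF_Task 1=4, EF_Task 2=8) = 8; EF_Task 6 = 8+4 = 12
ES_Task 7 = 26; EF_Task 7 = 26+11 = 37
ES_Task 8 = max(EF_Task 3=23, EF_Task 6=12, EF_Task 7=37) = 37; EF_Task 8 = 37+16 = 53
Expected project duration μ = 53 hours. Critical path: Task 2 → Task 4 → Task 5 → Task 7 → Task 8.

Variance along critical path = 9.000 + 5.444 + 1.778 + 4.000 + 7.111 = 27.333; σ = √27.333 = 5.228 hours.
Z = (50 − 53) / 5.228 = -0.574
P(T ≤ 50) = Φ(-0.574) ≈ 0.283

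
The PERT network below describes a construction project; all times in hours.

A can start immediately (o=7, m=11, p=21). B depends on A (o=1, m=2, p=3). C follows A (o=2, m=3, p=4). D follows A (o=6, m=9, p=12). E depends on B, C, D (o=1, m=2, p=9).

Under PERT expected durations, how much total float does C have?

te_A = (7 + 4·11 + 21)/6 = 72/6 = 12
te_B = (1 + 4·2 + 3)/6 = 12/6 = 2
te_C = (2 + 4·3 + 4)/6 = 18/6 = 3
te_D = (6 + 4·9 + 12)/6 = 54/6 = 9
te_E = (1 + 4·2 + 9)/6 = 18/6 = 3

Forward pass:
ES_A = 0; EF_A = 12
ES_B = 12; EF_B = 12+2 = 14
ES_C = 12; EF_C = 12+3 = 15
ES_D = 12; EF_D = 12+9 = 21
ES_E = max(EF_B=14, EF_C=15, EF_D=21) = 21; EF_E = 21+3 = 24
Expected project duration μ = 24 hours. Critical path: A → D → E.

Backward pass:
LF_E = 24; LS_E = 24−3 = 21
LF_D = LS_E = 21; LS_D = 21−9 = 12
LF_C = LS_E = 21; LS_C = 21−3 = 18
LF_B = LS_E = 21; LS_B = 21−2 = 19
LF_A = min(LS_B=19, LS_C=18, LS_D=12) = 12; LS_A = 12−12 = 0
Slack_C = LS_C − ES_C = 18 − 12 = 6

6 hours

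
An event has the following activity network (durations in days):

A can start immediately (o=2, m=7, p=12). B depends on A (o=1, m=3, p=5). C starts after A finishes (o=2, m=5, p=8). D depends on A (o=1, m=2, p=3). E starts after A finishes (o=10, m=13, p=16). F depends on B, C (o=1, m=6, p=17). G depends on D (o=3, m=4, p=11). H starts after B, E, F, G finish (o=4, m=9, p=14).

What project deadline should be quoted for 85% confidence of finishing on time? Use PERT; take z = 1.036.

te_A = (2 + 4·7 + 12)/6 = 42/6 = 7; σ²_A = ((12−2)/6)² = 2.778
te_B = (1 + 4·3 + 5)/6 = 18/6 = 3; σ²_B = ((5−1)/6)² = 0.444
te_C = (2 + 4·5 + 8)/6 = 30/6 = 5; σ²_C = ((8−2)/6)² = 1.000
te_D = (1 + 4·2 + 3)/6 = 12/6 = 2; σ²_D = ((3−1)/6)² = 0.111
te_E = (10 + 4·13 + 16)/6 = 78/6 = 13; σ²_E = ((16−10)/6)² = 1.000
te_F = (1 + 4·6 + 17)/6 = 42/6 = 7; σ²_F = ((17−1)/6)² = 7.111
te_G = (3 + 4·4 + 11)/6 = 30/6 = 5; σ²_G = ((11−3)/6)² = 1.778
te_H = (4 + 4·9 + 14)/6 = 54/6 = 9; σ²_H = ((14−4)/6)² = 2.778

Forward pass:
ES_A = 0; EF_A = 7
ES_B = 7; EF_B = 7+3 = 10
ES_C = 7; EF_C = 7+5 = 12
ES_D = 7; EF_D = 7+2 = 9
ES_E = 7; EF_E = 7+13 = 20
ES_F = max(EF_B=10, EF_C=12) = 12; EF_F = 12+7 = 19
ES_G = 9; EF_G = 9+5 = 14
ES_H = max(EF_B=10, EF_E=20, EF_F=19, EF_G=14) = 20; EF_H = 20+9 = 29
Expected project duration μ = 29 days. Critical path: A → E → H.

Variance along critical path = 2.778 + 1.000 + 2.778 = 6.556; σ = 2.560 days.
D = μ + z·σ = 29 + 1.036·2.560 = 31.7 days

31.7 days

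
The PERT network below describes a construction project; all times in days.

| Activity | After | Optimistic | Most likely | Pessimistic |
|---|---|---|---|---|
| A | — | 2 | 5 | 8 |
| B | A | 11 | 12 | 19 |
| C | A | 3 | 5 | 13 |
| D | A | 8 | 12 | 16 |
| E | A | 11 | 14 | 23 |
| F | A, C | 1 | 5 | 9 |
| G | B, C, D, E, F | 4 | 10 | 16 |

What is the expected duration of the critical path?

te_A = (2 + 4·5 + 8)/6 = 30/6 = 5
te_B = (11 + 4·12 + 19)/6 = 78/6 = 13
te_C = (3 + 4·5 + 13)/6 = 36/6 = 6
te_D = (8 + 4·12 + 16)/6 = 72/6 = 12
te_E = (11 + 4·14 + 23)/6 = 90/6 = 15
te_F = (1 + 4·5 + 9)/6 = 30/6 = 5
te_G = (4 + 4·10 + 16)/6 = 60/6 = 10

Forward pass:
ES_A = 0; EF_A = 5
ES_B = 5; EF_B = 5+13 = 18
ES_C = 5; EF_C = 5+6 = 11
ES_D = 5; EF_D = 5+12 = 17
ES_E = 5; EF_E = 5+15 = 20
ES_F = max(EF_A=5, EF_C=11) = 11; EF_F = 11+5 = 16
ES_G = max(EF_B=18, EF_C=11, EF_D=17, EF_E=20, EF_F=16) = 20; EF_G = 20+10 = 30
Expected project duration μ = 30 days. Critical path: A → E → G.

30 days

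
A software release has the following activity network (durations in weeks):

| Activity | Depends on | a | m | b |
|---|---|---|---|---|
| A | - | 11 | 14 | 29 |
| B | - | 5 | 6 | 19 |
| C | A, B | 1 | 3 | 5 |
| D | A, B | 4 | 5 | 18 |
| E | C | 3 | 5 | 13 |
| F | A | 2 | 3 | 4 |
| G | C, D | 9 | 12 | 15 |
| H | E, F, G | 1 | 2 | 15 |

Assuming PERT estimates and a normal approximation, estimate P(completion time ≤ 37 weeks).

te_A = (11 + 4·14 + 29)/6 = 96/6 = 16; σ²_A = ((29−11)/6)² = 9.000
te_B = (5 + 4·6 + 19)/6 = 48/6 = 8; σ²_B = ((19−5)/6)² = 5.444
te_C = (1 + 4·3 + 5)/6 = 18/6 = 3; σ²_C = ((5−1)/6)² = 0.444
te_D = (4 + 4·5 + 18)/6 = 42/6 = 7; σ²_D = ((18−4)/6)² = 5.444
te_E = (3 + 4·5 + 13)/6 = 36/6 = 6; σ²_E = ((13−3)/6)² = 2.778
te_F = (2 + 4·3 + 4)/6 = 18/6 = 3; σ²_F = ((4−2)/6)² = 0.111
te_G = (9 + 4·12 + 15)/6 = 72/6 = 12; σ²_G = ((15−9)/6)² = 1.000
te_H = (1 + 4·2 + 15)/6 = 24/6 = 4; σ²_H = ((15−1)/6)² = 5.444

Forward pass:
ES_A = 0; EF_A = 16
ES_B = 0; EF_B = 8
ES_C = max(EF_A=16, EF_B=8) = 16; EF_C = 16+3 = 19
ES_D = max(EF_A=16, EF_B=8) = 16; EF_D = 16+7 = 23
ES_E = 19; EF_E = 19+6 = 25
ES_F = 16; EF_F = 16+3 = 19
ES_G = max(EF_C=19, EF_D=23) = 23; EF_G = 23+12 = 35
ES_H = max(EF_E=25, EF_F=19, EF_G=35) = 35; EF_H = 35+4 = 39
Expected project duration μ = 39 weeks. Critical path: A → D → G → H.

Variance along critical path = 9.000 + 5.444 + 1.000 + 5.444 = 20.889; σ = √20.889 = 4.570 weeks.
Z = (37 − 39) / 4.570 = -0.438
P(T ≤ 37) = Φ(-0.438) ≈ 0.331

0.331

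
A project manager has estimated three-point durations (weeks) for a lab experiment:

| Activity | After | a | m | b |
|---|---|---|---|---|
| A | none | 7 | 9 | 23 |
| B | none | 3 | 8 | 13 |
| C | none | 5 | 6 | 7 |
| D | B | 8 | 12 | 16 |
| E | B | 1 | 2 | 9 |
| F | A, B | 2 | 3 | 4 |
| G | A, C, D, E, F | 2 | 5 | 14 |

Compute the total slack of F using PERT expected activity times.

te_A = (7 + 4·9 + 23)/6 = 66/6 = 11
te_B = (3 + 4·8 + 13)/6 = 48/6 = 8
te_C = (5 + 4·6 + 7)/6 = 36/6 = 6
te_D = (8 + 4·12 + 16)/6 = 72/6 = 12
te_E = (1 + 4·2 + 9)/6 = 18/6 = 3
te_F = (2 + 4·3 + 4)/6 = 18/6 = 3
te_G = (2 + 4·5 + 14)/6 = 36/6 = 6

Forward pass:
ES_A = 0; EF_A = 11
ES_B = 0; EF_B = 8
ES_C = 0; EF_C = 6
ES_D = 8; EF_D = 8+12 = 20
ES_E = 8; EF_E = 8+3 = 11
ES_F = max(EF_A=11, EF_B=8) = 11; EF_F = 11+3 = 14
ES_G = max(EF_A=11, EF_C=6, EF_D=20, EF_E=11, EF_F=14) = 20; EF_G = 20+6 = 26
Expected project duration μ = 26 weeks. Critical path: B → D → G.

Backward pass:
LF_G = 26; LS_G = 26−6 = 20
LF_F = LS_G = 20; LS_F = 20−3 = 17
LF_E = LS_G = 20; LS_E = 20−3 = 17
LF_D = LS_G = 20; LS_D = 20−12 = 8
LF_C = LS_G = 20; LS_C = 20−6 = 14
LF_B = min(LS_D=8, LS_E=17, LS_F=17) = 8; LS_B = 8−8 = 0
LF_A = min(LS_F=17, LS_G=20) = 17; LS_A = 17−11 = 6
Slack_F = LS_F − ES_F = 17 − 11 = 6

6 weeks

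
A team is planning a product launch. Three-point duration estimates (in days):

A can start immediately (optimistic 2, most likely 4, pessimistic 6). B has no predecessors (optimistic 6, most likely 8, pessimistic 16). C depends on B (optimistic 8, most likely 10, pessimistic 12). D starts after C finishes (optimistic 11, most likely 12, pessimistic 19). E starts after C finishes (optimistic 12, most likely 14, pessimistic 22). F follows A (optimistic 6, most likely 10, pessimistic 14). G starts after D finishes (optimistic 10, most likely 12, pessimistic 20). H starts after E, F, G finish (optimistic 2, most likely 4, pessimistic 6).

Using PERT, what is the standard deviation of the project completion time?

te_A = (2 + 4·4 + 6)/6 = 24/6 = 4; σ²_A = ((6−2)/6)² = 0.444
te_B = (6 + 4·8 + 16)/6 = 54/6 = 9; σ²_B = ((16−6)/6)² = 2.778
te_C = (8 + 4·10 + 12)/6 = 60/6 = 10; σ²_C = ((12−8)/6)² = 0.444
te_D = (11 + 4·12 + 19)/6 = 78/6 = 13; σ²_D = ((19−11)/6)² = 1.778
te_E = (12 + 4·14 + 22)/6 = 90/6 = 15; σ²_E = ((22−12)/6)² = 2.778
te_F = (6 + 4·10 + 14)/6 = 60/6 = 10; σ²_F = ((14−6)/6)² = 1.778
te_G = (10 + 4·12 + 20)/6 = 78/6 = 13; σ²_G = ((20−10)/6)² = 2.778
te_H = (2 + 4·4 + 6)/6 = 24/6 = 4; σ²_H = ((6−2)/6)² = 0.444

Forward pass:
ES_A = 0; EF_A = 4
ES_B = 0; EF_B = 9
ES_C = 9; EF_C = 9+10 = 19
ES_D = 19; EF_D = 19+13 = 32
ES_E = 19; EF_E = 19+15 = 34
ES_F = 4; EF_F = 4+10 = 14
ES_G = 32; EF_G = 32+13 = 45
ES_H = max(EF_E=34, EF_F=14, EF_G=45) = 45; EF_H = 45+4 = 49
Expected project duration μ = 49 days. Critical path: B → C → D → G → H.

Variance along critical path = 2.778 + 0.444 + 1.778 + 2.778 + 0.444 = 8.222
σ = √8.222 = 2.867 days

2.87 days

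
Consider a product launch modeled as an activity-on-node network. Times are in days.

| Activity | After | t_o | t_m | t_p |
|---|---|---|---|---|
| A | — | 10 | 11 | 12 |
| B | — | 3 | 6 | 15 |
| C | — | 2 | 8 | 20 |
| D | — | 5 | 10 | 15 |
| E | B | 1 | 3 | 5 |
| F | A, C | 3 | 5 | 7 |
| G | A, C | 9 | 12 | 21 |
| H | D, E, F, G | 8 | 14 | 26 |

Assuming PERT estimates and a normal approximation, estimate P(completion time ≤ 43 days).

0.865

te_A = (10 + 4·11 + 12)/6 = 66/6 = 11; σ²_A = ((12−10)/6)² = 0.111
te_B = (3 + 4·6 + 15)/6 = 42/6 = 7; σ²_B = ((15−3)/6)² = 4.000
te_C = (2 + 4·8 + 20)/6 = 54/6 = 9; σ²_C = ((20−2)/6)² = 9.000
te_D = (5 + 4·10 + 15)/6 = 60/6 = 10; σ²_D = ((15−5)/6)² = 2.778
te_E = (1 + 4·3 + 5)/6 = 18/6 = 3; σ²_E = ((5−1)/6)² = 0.444
te_F = (3 + 4·5 + 7)/6 = 30/6 = 5; σ²_F = ((7−3)/6)² = 0.444
te_G = (9 + 4·12 + 21)/6 = 78/6 = 13; σ²_G = ((21−9)/6)² = 4.000
te_H = (8 + 4·14 + 26)/6 = 90/6 = 15; σ²_H = ((26−8)/6)² = 9.000

Forward pass:
ES_A = 0; EF_A = 11
ES_B = 0; EF_B = 7
ES_C = 0; EF_C = 9
ES_D = 0; EF_D = 10
ES_E = 7; EF_E = 7+3 = 10
ES_F = max(EF_A=11, EF_C=9) = 11; EF_F = 11+5 = 16
ES_G = max(EF_A=11, EF_C=9) = 11; EF_G = 11+13 = 24
ES_H = max(EF_D=10, EF_E=10, EF_F=16, EF_G=24) = 24; EF_H = 24+15 = 39
Expected project duration μ = 39 days. Critical path: A → G → H.

Variance along critical path = 0.111 + 4.000 + 9.000 = 13.111; σ = √13.111 = 3.621 days.
Z = (43 − 39) / 3.621 = 1.105
P(T ≤ 43) = Φ(1.105) ≈ 0.865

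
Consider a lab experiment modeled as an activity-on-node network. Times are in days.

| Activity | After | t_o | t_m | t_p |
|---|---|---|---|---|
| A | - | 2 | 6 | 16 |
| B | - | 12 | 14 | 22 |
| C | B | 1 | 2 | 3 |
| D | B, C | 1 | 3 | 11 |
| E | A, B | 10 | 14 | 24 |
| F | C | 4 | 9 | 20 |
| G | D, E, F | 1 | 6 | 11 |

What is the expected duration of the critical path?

36 days

te_A = (2 + 4·6 + 16)/6 = 42/6 = 7
te_B = (12 + 4·14 + 22)/6 = 90/6 = 15
te_C = (1 + 4·2 + 3)/6 = 12/6 = 2
te_D = (1 + 4·3 + 11)/6 = 24/6 = 4
te_E = (10 + 4·14 + 24)/6 = 90/6 = 15
te_F = (4 + 4·9 + 20)/6 = 60/6 = 10
te_G = (1 + 4·6 + 11)/6 = 36/6 = 6

Forward pass:
ES_A = 0; EF_A = 7
ES_B = 0; EF_B = 15
ES_C = 15; EF_C = 15+2 = 17
ES_D = max(EF_B=15, EF_C=17) = 17; EF_D = 17+4 = 21
ES_E = max(EF_A=7, EF_B=15) = 15; EF_E = 15+15 = 30
ES_F = 17; EF_F = 17+10 = 27
ES_G = max(EF_D=21, EF_E=30, EF_F=27) = 30; EF_G = 30+6 = 36
Expected project duration μ = 36 days. Critical path: B → E → G.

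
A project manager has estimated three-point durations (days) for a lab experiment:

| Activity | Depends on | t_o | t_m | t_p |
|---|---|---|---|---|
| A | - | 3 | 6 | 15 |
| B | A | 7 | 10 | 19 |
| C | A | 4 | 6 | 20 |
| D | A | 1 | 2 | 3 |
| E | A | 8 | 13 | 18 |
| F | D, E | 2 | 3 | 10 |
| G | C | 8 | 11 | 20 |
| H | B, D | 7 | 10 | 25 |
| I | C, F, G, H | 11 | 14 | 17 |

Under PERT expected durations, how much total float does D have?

9 days

te_A = (3 + 4·6 + 15)/6 = 42/6 = 7
te_B = (7 + 4·10 + 19)/6 = 66/6 = 11
te_C = (4 + 4·6 + 20)/6 = 48/6 = 8
te_D = (1 + 4·2 + 3)/6 = 12/6 = 2
te_E = (8 + 4·13 + 18)/6 = 78/6 = 13
te_F = (2 + 4·3 + 10)/6 = 24/6 = 4
te_G = (8 + 4·11 + 20)/6 = 72/6 = 12
te_H = (7 + 4·10 + 25)/6 = 72/6 = 12
te_I = (11 + 4·14 + 17)/6 = 84/6 = 14

Forward pass:
ES_A = 0; EF_A = 7
ES_B = 7; EF_B = 7+11 = 18
ES_C = 7; EF_C = 7+8 = 15
ES_D = 7; EF_D = 7+2 = 9
ES_E = 7; EF_E = 7+13 = 20
ES_F = max(EF_D=9, EF_E=20) = 20; EF_F = 20+4 = 24
ES_G = 15; EF_G = 15+12 = 27
ES_H = max(EF_B=18, EF_D=9) = 18; EF_H = 18+12 = 30
ES_I = max(EF_C=15, EF_F=24, EF_G=27, EF_H=30) = 30; EF_I = 30+14 = 44
Expected project duration μ = 44 days. Critical path: A → B → H → I.

Backward pass:
LF_I = 44; LS_I = 44−14 = 30
LF_H = LS_I = 30; LS_H = 30−12 = 18
LF_G = LS_I = 30; LS_G = 30−12 = 18
LF_F = LS_I = 30; LS_F = 30−4 = 26
LF_E = LS_F = 26; LS_E = 26−13 = 13
LF_D = min(LS_F=26, LS_H=18) = 18; LS_D = 18−2 = 16
LF_C = min(LS_G=18, LS_I=30) = 18; LS_C = 18−8 = 10
LF_B = LS_H = 18; LS_B = 18−11 = 7
LF_A = min(LS_B=7, LS_C=10, LS_D=16, LS_E=13) = 7; LS_A = 7−7 = 0
Slack_D = LS_D − ES_D = 16 − 7 = 9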